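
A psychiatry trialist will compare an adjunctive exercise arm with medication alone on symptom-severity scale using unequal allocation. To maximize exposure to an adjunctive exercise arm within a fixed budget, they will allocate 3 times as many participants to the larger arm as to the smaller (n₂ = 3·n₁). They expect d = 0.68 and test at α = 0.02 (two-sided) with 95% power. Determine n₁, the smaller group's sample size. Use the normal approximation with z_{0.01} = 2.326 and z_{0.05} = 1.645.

With allocation ratio k = n₂/n₁ = 3, Var(x̄₁−x̄₂) = σ²(1/n₁ + 1/(k·n₁)) = σ²·(k+1)/(k·n₁).
So n₁ = (1 + 1/k)·((z_{α/2} + z_β)/d)² = 1.333 × (3.971/0.68)².
n₁ = 1.333 × 34.10 = 45.5.
Round up: n₁ = 46, giving n₂ = 3 × 46 = 138.

n₁ = 46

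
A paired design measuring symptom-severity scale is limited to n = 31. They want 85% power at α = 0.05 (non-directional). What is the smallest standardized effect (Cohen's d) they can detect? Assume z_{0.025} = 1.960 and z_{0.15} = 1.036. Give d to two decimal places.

d_min ≈ 0.54

For a single sample (or paired design) of n = 31: d_min = (z_{α/2} + z_β)/√n.
z-sum = 1.960 + 1.036 = 2.996.
d_min = 2.996 / √31 = 2.996 / 5.568 = 0.538.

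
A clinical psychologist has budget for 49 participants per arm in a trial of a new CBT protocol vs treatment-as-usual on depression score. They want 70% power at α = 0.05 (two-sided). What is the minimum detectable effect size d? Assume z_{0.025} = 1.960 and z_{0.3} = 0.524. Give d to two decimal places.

For two independent groups of n = 49 each: d_min = (z_{α/2} + z_β)·√(2/n).
z-sum = 1.960 + 0.524 = 2.484.
d_min = 2.484 × √(2/49) = 2.484 × 0.2020 = 0.502.

d_min ≈ 0.50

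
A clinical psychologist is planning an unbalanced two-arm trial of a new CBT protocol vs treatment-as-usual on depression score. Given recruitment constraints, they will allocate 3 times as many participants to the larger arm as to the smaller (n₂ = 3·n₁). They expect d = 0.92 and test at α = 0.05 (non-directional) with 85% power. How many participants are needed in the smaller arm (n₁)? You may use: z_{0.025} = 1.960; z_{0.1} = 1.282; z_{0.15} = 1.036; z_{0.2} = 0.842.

With allocation ratio k = n₂/n₁ = 3, Var(x̄₁−x̄₂) = σ²(1/n₁ + 1/(k·n₁)) = σ²·(k+1)/(k·n₁).
So n₁ = (1 + 1/k)·((z_{α/2} + z_β)/d)² = 1.333 × (2.996/0.92)².
n₁ = 1.333 × 10.60 = 14.1.
Round up: n₁ = 15, giving n₂ = 3 × 15 = 45.

n₁ = 15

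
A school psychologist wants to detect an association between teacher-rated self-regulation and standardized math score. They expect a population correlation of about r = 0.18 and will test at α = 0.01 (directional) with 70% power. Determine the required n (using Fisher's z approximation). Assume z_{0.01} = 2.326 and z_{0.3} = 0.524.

n = 249

Fisher's z: C = ½·ln((1+r)/(1−r)) = ½·ln(1.4390) = 0.1820.
n = ((z_{α} + z_β)/C)² + 3.
(2.326 + 0.524) / 0.1820 = 2.850 / 0.1820 = 15.659.
n = 15.659² + 3 = 245.21 + 3 = 248.2.
Round up.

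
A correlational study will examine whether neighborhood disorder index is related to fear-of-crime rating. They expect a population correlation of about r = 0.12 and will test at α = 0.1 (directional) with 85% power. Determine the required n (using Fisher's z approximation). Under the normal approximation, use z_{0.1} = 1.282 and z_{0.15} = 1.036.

Fisher's z: C = ½·ln((1+r)/(1−r)) = ½·ln(1.2727) = 0.1206.
n = ((z_{α} + z_β)/C)² + 3.
(1.282 + 1.036) / 0.1206 = 2.318 / 0.1206 = 19.221.
n = 19.221² + 3 = 369.43 + 3 = 372.4.
Round up.

n = 373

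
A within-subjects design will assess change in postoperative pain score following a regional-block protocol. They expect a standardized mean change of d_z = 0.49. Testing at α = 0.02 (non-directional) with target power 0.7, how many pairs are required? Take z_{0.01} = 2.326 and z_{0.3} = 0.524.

For a paired (one-sample on differences) test: n = ((z_{α/2} + z_β) / d)².
z_{α/2} + z_β = 2.326 + 0.524 = 2.850.
n = (2.850 / 0.49)² = 5.816² = 33.83.
Round up.

n = 34 pairs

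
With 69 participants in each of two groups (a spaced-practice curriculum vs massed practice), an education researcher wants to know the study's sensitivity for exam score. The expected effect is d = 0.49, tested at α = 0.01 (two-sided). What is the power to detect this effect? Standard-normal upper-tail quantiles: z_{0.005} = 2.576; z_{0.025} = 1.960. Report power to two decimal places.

power ≈ 0.62

For two equal groups, power = Φ(d·√(n/2) − z_{α/2}).
d·√(n/2) = 0.49 × √(69/2) = 0.49 × 5.874 = 2.878.
z_β = 2.878 − 2.576 = 0.302.
Power = Φ(0.302) = 0.619.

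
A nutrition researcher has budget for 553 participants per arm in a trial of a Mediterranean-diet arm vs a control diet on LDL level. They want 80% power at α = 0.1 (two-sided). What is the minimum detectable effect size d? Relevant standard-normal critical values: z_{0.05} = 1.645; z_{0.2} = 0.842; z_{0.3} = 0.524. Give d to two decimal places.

For two independent groups of n = 553 each: d_min = (z_{α/2} + z_β)·√(2/n).
z-sum = 1.645 + 0.842 = 2.487.
d_min = 2.487 × √(2/553) = 2.487 × 0.0601 = 0.150.

d_min ≈ 0.15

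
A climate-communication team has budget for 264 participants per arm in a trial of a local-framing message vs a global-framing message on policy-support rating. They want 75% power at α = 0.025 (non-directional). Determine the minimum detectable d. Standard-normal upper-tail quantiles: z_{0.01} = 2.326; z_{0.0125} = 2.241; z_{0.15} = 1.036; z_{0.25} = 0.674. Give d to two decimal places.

For two independent groups of n = 264 each: d_min = (z_{α/2} + z_β)·√(2/n).
z-sum = 2.241 + 0.674 = 2.915.
d_min = 2.915 × √(2/264) = 2.915 × 0.0870 = 0.254.

d_min ≈ 0.25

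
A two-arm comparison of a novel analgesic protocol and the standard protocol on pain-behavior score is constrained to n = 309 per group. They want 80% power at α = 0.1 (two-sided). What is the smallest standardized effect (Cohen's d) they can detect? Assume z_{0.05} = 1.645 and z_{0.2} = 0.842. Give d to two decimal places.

For two independent groups of n = 309 each: d_min = (z_{α/2} + z_β)·√(2/n).
z-sum = 1.645 + 0.842 = 2.487.
d_min = 2.487 × √(2/309) = 2.487 × 0.0805 = 0.200.

d_min ≈ 0.20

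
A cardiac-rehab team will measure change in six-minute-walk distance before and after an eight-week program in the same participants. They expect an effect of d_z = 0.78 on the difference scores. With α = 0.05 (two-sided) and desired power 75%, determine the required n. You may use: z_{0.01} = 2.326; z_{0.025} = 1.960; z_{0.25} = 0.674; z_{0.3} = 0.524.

n = 12 pairs

For a paired (one-sample on differences) test: n = ((z_{α/2} + z_β) / d)².
z_{α/2} + z_β = 1.960 + 0.674 = 2.634.
n = (2.634 / 0.78)² = 3.377² = 11.40.
Round up.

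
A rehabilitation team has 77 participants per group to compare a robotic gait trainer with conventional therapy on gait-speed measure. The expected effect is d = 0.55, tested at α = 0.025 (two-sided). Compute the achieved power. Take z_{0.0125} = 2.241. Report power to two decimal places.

For two equal groups, power = Φ(d·√(n/2) − z_{α/2}).
d·√(n/2) = 0.55 × √(77/2) = 0.55 × 6.205 = 3.413.
z_β = 3.413 − 2.241 = 1.172.
Power = Φ(1.172) = 0.879.

power ≈ 0.88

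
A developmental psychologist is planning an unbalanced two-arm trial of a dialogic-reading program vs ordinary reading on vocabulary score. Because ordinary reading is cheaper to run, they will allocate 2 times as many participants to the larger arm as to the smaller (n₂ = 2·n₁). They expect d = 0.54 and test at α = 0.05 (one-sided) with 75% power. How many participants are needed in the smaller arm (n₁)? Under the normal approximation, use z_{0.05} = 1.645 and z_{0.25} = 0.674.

n₁ = 28

With allocation ratio k = n₂/n₁ = 2, Var(x̄₁−x̄₂) = σ²(1/n₁ + 1/(k·n₁)) = σ²·(k+1)/(k·n₁).
So n₁ = (1 + 1/k)·((z_{α} + z_β)/d)² = 1.500 × (2.319/0.54)².
n₁ = 1.500 × 18.44 = 27.7.
Round up: n₁ = 28, giving n₂ = 2 × 28 = 56.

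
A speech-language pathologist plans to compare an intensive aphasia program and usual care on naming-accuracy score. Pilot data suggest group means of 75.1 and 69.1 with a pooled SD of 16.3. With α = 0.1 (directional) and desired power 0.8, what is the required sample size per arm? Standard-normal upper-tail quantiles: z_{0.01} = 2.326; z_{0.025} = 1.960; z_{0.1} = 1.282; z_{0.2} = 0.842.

n = 67 per group

Cohen's d = |M₁ − M₂| / SD_pooled = |75.1 − 69.1| / 16.3 = 6.0 / 16.3 = 0.368.
For two independent groups with equal n: n = 2·((z_{α} + z_β) / d)².
z_{α} + z_β = 1.282 + 0.842 = 2.124.
n = 2 × (2.124 / 0.368)² = 2 × 5.772² = 2 × 33.31 = 66.6.
Round up to the next whole participant.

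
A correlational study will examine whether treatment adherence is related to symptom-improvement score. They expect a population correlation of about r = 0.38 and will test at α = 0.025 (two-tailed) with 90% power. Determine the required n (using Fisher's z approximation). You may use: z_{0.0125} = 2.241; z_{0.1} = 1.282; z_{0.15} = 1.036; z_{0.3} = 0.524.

Fisher's z: C = ½·ln((1+r)/(1−r)) = ½·ln(2.2258) = 0.4001.
n = ((z_{α/2} + z_β)/C)² + 3.
(2.241 + 1.282) / 0.4001 = 3.523 / 0.4001 = 8.805.
n = 8.805² + 3 = 77.53 + 3 = 80.5.
Round up.

n = 81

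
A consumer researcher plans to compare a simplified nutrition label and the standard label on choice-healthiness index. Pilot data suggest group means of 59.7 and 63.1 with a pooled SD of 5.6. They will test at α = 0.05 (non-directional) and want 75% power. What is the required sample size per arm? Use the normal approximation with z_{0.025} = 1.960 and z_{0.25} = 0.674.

n = 38 per group

Cohen's d = |M₁ − M₂| / SD_pooled = |59.7 − 63.1| / 5.6 = 3.4 / 5.6 = 0.607.
For two independent groups with equal n: n = 2·((z_{α/2} + z_β) / d)².
z_{α/2} + z_β = 1.960 + 0.674 = 2.634.
n = 2 × (2.634 / 0.607)² = 2 × 4.339² = 2 × 18.83 = 37.7.
Round up to the next whole participant.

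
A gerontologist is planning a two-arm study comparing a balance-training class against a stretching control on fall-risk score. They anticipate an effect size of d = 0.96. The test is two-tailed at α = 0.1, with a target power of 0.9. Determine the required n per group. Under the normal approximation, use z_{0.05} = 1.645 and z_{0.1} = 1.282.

For two independent groups with equal n: n = 2·((z_{α/2} + z_β) / d)².
z_{α/2} + z_β = 1.645 + 1.282 = 2.927.
n = 2 × (2.927 / 0.96)² = 2 × 3.049² = 2 × 9.30 = 18.6.
Round up to the next whole participant.

n = 19 per group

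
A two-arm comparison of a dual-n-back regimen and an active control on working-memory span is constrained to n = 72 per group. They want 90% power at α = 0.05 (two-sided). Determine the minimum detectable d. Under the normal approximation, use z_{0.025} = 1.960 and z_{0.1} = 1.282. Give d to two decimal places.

For two independent groups of n = 72 each: d_min = (z_{α/2} + z_β)·√(2/n).
z-sum = 1.960 + 1.282 = 3.242.
d_min = 3.242 × √(2/72) = 3.242 × 0.1667 = 0.540.

d_min ≈ 0.54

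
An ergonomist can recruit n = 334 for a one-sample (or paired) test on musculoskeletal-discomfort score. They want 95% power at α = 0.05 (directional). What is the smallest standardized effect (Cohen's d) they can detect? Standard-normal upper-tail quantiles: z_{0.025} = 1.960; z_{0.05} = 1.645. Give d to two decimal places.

d_min ≈ 0.18

For a single sample (or paired design) of n = 334: d_min = (z_{α} + z_β)/√n.
z-sum = 1.645 + 1.645 = 3.290.
d_min = 3.290 / √334 = 3.290 / 18.276 = 0.180.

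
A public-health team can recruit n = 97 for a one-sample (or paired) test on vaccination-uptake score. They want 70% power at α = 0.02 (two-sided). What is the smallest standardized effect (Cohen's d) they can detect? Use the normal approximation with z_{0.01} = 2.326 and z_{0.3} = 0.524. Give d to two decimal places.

d_min ≈ 0.29

For a single sample (or paired design) of n = 97: d_min = (z_{α/2} + z_β)/√n.
z-sum = 2.326 + 0.524 = 2.850.
d_min = 2.850 / √97 = 2.850 / 9.849 = 0.289.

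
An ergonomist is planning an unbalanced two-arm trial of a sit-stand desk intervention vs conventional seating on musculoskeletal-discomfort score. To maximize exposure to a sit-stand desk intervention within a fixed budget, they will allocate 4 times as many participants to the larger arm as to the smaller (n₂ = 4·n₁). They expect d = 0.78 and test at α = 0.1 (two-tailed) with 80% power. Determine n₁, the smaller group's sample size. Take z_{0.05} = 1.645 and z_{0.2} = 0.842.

With allocation ratio k = n₂/n₁ = 4, Var(x̄₁−x̄₂) = σ²(1/n₁ + 1/(k·n₁)) = σ²·(k+1)/(k·n₁).
So n₁ = (1 + 1/k)·((z_{α/2} + z_β)/d)² = 1.250 × (2.487/0.78)².
n₁ = 1.250 × 10.17 = 12.7.
Round up: n₁ = 13, giving n₂ = 4 × 13 = 52.

n₁ = 13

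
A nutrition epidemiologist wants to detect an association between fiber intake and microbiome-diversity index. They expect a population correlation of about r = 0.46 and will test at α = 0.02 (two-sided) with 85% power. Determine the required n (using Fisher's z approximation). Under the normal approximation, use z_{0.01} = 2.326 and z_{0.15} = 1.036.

Fisher's z: C = ½·ln((1+r)/(1−r)) = ½·ln(2.7037) = 0.4973.
n = ((z_{α/2} + z_β)/C)² + 3.
(2.326 + 1.036) / 0.4973 = 3.362 / 0.4973 = 6.761.
n = 6.761² + 3 = 45.70 + 3 = 48.7.
Round up.

n = 49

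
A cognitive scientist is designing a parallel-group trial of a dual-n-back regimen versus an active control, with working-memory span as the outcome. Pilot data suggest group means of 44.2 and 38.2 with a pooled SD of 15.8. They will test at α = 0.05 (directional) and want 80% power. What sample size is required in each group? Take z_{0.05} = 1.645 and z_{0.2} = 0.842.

Cohen's d = |M₁ − M₂| / SD_pooled = |44.2 − 38.2| / 15.8 = 6.0 / 15.8 = 0.380.
For two independent groups with equal n: n = 2·((z_{α} + z_β) / d)².
z_{α} + z_β = 1.645 + 0.842 = 2.487.
n = 2 × (2.487 / 0.380)² = 2 × 6.545² = 2 × 42.83 = 85.7.
Round up to the next whole participant.

n = 86 per group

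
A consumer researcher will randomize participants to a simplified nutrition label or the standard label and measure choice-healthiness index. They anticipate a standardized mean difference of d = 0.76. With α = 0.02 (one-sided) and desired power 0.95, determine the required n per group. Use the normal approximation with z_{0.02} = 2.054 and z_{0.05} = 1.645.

For two independent groups with equal n: n = 2·((z_{α} + z_β) / d)².
z_{α} + z_β = 2.054 + 1.645 = 3.699.
n = 2 × (3.699 / 0.76)² = 2 × 4.867² = 2 × 23.69 = 47.4.
Round up to the next whole participant.

n = 48 per group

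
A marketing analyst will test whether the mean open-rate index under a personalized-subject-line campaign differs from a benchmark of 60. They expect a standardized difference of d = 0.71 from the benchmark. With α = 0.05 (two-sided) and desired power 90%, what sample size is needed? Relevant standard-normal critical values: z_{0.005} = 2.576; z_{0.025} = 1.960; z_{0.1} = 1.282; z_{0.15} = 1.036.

n = 21

For a one-sample test: n = ((z_{α/2} + z_β) / d)².
z_{α/2} + z_β = 1.960 + 1.282 = 3.242.
n = (3.242 / 0.71)² = 4.566² = 20.85.
Round up.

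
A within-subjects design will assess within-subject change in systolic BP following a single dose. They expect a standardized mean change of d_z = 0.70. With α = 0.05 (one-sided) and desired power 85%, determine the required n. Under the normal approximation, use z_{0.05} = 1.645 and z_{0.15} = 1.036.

For a paired (one-sample on differences) test: n = ((z_{α} + z_β) / d)².
z_{α} + z_β = 1.645 + 1.036 = 2.681.
n = (2.681 / 0.70)² = 3.830² = 14.67.
Round up.

n = 15 pairs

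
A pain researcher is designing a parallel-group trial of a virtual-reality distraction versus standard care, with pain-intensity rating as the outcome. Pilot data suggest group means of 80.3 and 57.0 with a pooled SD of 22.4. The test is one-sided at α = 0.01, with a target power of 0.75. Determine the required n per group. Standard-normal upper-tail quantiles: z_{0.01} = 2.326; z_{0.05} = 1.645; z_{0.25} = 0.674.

Cohen's d = |M₁ − M₂| / SD_pooled = |80.3 − 57.0| / 22.4 = 23.3 / 22.4 = 1.040.
For two independent groups with equal n: n = 2·((z_{α} + z_β) / d)².
z_{α} + z_β = 2.326 + 0.674 = 3.000.
n = 2 × (3.000 / 1.040)² = 2 × 2.885² = 2 × 8.32 = 16.6.
Round up to the next whole participant.

n = 17 per group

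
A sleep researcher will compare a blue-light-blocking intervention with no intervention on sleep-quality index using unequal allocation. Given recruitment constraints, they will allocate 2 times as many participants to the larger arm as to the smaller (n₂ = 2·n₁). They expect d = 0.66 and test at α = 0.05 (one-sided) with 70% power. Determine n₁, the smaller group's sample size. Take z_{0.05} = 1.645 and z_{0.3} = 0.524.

n₁ = 17

With allocation ratio k = n₂/n₁ = 2, Var(x̄₁−x̄₂) = σ²(1/n₁ + 1/(k·n₁)) = σ²·(k+1)/(k·n₁).
So n₁ = (1 + 1/k)·((z_{α} + z_β)/d)² = 1.500 × (2.169/0.66)².
n₁ = 1.500 × 10.80 = 16.2.
Round up: n₁ = 17, giving n₂ = 2 × 17 = 34.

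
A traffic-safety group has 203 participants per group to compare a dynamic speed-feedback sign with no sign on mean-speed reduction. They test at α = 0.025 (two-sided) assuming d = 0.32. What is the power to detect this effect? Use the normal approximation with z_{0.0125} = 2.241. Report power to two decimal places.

For two equal groups, power = Φ(d·√(n/2) − z_{α/2}).
d·√(n/2) = 0.32 × √(203/2) = 0.32 × 10.075 = 3.224.
z_β = 3.224 − 2.241 = 0.983.
Power = Φ(0.983) = 0.837.

power ≈ 0.84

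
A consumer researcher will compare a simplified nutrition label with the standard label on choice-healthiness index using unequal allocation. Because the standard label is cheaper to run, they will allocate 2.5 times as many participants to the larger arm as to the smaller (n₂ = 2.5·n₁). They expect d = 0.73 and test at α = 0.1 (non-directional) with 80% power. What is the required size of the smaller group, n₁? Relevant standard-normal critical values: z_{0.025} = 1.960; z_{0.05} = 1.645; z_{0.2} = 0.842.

n₁ = 17

With allocation ratio k = n₂/n₁ = 2.5, Var(x̄₁−x̄₂) = σ²(1/n₁ + 1/(k·n₁)) = σ²·(k+1)/(k·n₁).
So n₁ = (1 + 1/k)·((z_{α/2} + z_β)/d)² = 1.400 × (2.487/0.73)².
n₁ = 1.400 × 11.61 = 16.2.
Round up: n₁ = 17, giving n₂ = ⌈2.5 × 17⌉ = ⌈42.5⌉ = 43.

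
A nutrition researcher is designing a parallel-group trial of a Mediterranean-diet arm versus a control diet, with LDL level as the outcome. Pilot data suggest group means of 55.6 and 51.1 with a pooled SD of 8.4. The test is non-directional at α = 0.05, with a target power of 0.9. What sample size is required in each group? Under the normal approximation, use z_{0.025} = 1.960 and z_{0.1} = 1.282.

n = 74 per group

Cohen's d = |M₁ − M₂| / SD_pooled = |55.6 − 51.1| / 8.4 = 4.5 / 8.4 = 0.536.
For two independent groups with equal n: n = 2·((z_{α/2} + z_β) / d)².
z_{α/2} + z_β = 1.960 + 1.282 = 3.242.
n = 2 × (3.242 / 0.536)² = 2 × 6.049² = 2 × 36.58 = 73.2.
Round up to the next whole participant.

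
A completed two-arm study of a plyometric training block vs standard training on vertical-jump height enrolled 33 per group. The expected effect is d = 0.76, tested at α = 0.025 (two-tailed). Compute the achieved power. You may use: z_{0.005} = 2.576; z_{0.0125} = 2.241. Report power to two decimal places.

For two equal groups, power = Φ(d·√(n/2) − z_{α/2}).
d·√(n/2) = 0.76 × √(33/2) = 0.76 × 4.062 = 3.087.
z_β = 3.087 − 2.241 = 0.846.
Power = Φ(0.846) = 0.801.

power ≈ 0.80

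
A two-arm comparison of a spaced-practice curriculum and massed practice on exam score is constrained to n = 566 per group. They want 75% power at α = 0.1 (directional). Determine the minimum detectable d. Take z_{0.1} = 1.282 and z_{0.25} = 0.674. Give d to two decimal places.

For two independent groups of n = 566 each: d_min = (z_{α} + z_β)·√(2/n).
z-sum = 1.282 + 0.674 = 1.956.
d_min = 1.956 × √(2/566) = 1.956 × 0.0594 = 0.116.

d_min ≈ 0.12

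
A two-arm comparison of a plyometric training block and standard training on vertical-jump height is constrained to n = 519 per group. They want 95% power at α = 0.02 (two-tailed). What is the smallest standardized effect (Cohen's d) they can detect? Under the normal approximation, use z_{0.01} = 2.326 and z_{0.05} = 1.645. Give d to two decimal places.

For two independent groups of n = 519 each: d_min = (z_{α/2} + z_β)·√(2/n).
z-sum = 2.326 + 1.645 = 3.971.
d_min = 3.971 × √(2/519) = 3.971 × 0.0621 = 0.247.

d_min ≈ 0.25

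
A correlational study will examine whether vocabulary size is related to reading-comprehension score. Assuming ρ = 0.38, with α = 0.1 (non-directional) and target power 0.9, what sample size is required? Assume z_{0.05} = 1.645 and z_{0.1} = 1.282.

n = 57

Fisher's z: C = ½·ln((1+r)/(1−r)) = ½·ln(2.2258) = 0.4001.
n = ((z_{α/2} + z_β)/C)² + 3.
(1.645 + 1.282) / 0.4001 = 2.927 / 0.4001 = 7.316.
n = 7.316² + 3 = 53.52 + 3 = 56.5.
Round up.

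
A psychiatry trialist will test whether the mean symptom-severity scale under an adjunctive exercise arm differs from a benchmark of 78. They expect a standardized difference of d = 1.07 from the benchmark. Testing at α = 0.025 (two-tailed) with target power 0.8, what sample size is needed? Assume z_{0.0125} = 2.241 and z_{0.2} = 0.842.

For a one-sample test: n = ((z_{α/2} + z_β) / d)².
z_{α/2} + z_β = 2.241 + 0.842 = 3.083.
n = (3.083 / 1.07)² = 2.881² = 8.30.
Round up.

n = 9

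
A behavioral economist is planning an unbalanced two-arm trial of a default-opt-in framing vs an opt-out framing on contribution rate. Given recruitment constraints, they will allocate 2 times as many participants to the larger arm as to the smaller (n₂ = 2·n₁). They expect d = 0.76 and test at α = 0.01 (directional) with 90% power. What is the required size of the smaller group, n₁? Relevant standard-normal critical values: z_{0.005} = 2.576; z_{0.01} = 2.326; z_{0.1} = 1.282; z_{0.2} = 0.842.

n₁ = 34

With allocation ratio k = n₂/n₁ = 2, Var(x̄₁−x̄₂) = σ²(1/n₁ + 1/(k·n₁)) = σ²·(k+1)/(k·n₁).
So n₁ = (1 + 1/k)·((z_{α} + z_β)/d)² = 1.500 × (3.608/0.76)².
n₁ = 1.500 × 22.54 = 33.8.
Round up: n₁ = 34, giving n₂ = 2 × 34 = 68.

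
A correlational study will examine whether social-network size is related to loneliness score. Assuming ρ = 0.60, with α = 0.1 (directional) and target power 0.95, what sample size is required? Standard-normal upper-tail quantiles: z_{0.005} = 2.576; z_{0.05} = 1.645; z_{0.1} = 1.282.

n = 21

Fisher's z: C = ½·ln((1+r)/(1−r)) = ½·ln(4.0000) = 0.6931.
n = ((z_{α} + z_β)/C)² + 3.
(1.282 + 1.645) / 0.6931 = 2.927 / 0.6931 = 4.223.
n = 4.223² + 3 = 17.83 + 3 = 20.8.
Round up.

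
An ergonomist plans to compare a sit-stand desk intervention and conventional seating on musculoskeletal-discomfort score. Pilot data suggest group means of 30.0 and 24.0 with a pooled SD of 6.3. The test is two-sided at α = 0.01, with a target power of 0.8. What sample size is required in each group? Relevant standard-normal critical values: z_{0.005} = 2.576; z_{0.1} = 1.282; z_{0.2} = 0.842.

Cohen's d = |M₁ − M₂| / SD_pooled = |30.0 − 24.0| / 6.3 = 6.0 / 6.3 = 0.952.
For two independent groups with equal n: n = 2·((z_{α/2} + z_β) / d)².
z_{α/2} + z_β = 2.576 + 0.842 = 3.418.
n = 2 × (3.418 / 0.952)² = 2 × 3.590² = 2 × 12.89 = 25.8.
Round up to the next whole participant.

n = 26 per group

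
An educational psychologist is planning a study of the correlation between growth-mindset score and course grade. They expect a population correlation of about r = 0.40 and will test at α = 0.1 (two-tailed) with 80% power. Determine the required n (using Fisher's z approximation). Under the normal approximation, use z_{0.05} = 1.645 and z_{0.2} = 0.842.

Fisher's z: C = ½·ln((1+r)/(1−r)) = ½·ln(2.3333) = 0.4236.
n = ((z_{α/2} + z_β)/C)² + 3.
(1.645 + 0.842) / 0.4236 = 2.487 / 0.4236 = 5.871.
n = 5.871² + 3 = 34.47 + 3 = 37.5.
Round up.

n = 38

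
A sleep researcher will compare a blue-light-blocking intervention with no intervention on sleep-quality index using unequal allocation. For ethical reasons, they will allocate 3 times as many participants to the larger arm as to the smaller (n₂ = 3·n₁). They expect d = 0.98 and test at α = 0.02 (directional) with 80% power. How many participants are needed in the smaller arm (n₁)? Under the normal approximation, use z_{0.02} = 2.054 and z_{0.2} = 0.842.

n₁ = 12

With allocation ratio k = n₂/n₁ = 3, Var(x̄₁−x̄₂) = σ²(1/n₁ + 1/(k·n₁)) = σ²·(k+1)/(k·n₁).
So n₁ = (1 + 1/k)·((z_{α} + z_β)/d)² = 1.333 × (2.896/0.98)².
n₁ = 1.333 × 8.73 = 11.6.
Round up: n₁ = 12, giving n₂ = 3 × 12 = 36.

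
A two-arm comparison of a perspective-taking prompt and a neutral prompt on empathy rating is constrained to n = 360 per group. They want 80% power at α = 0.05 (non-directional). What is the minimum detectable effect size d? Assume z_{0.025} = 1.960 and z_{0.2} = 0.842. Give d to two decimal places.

d_min ≈ 0.21

For two independent groups of n = 360 each: d_min = (z_{α/2} + z_β)·√(2/n).
z-sum = 1.960 + 0.842 = 2.802.
d_min = 2.802 × √(2/360) = 2.802 × 0.0745 = 0.209.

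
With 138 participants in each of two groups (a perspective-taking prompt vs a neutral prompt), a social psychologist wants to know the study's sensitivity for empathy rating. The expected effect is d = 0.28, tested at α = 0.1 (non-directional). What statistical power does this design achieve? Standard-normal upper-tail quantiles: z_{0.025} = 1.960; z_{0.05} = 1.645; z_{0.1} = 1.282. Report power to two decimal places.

For two equal groups, power = Φ(d·√(n/2) − z_{α/2}).
d·√(n/2) = 0.28 × √(138/2) = 0.28 × 8.307 = 2.326.
z_β = 2.326 − 1.645 = 0.681.
Power = Φ(0.681) = 0.752.

power ≈ 0.75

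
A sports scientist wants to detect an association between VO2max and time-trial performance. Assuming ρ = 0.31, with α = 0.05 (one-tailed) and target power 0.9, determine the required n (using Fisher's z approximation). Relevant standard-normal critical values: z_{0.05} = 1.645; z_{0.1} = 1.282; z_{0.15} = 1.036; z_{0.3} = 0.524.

n = 87

Fisher's z: C = ½·ln((1+r)/(1−r)) = ½·ln(1.8986) = 0.3205.
n = ((z_{α} + z_β)/C)² + 3.
(1.645 + 1.282) / 0.3205 = 2.927 / 0.3205 = 9.133.
n = 9.133² + 3 = 83.40 + 3 = 86.4.
Round up.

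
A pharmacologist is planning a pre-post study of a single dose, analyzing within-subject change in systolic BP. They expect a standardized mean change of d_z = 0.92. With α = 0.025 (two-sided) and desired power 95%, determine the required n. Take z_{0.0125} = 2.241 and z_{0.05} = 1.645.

n = 18 pairs

For a paired (one-sample on differences) test: n = ((z_{α/2} + z_β) / d)².
z_{α/2} + z_β = 2.241 + 1.645 = 3.886.
n = (3.886 / 0.92)² = 4.224² = 17.84.
Round up.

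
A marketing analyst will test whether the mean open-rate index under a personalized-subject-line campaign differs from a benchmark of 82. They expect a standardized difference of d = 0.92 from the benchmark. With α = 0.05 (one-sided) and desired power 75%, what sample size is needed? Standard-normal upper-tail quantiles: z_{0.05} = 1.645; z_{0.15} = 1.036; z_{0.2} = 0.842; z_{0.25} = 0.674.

n = 7

For a one-sample test: n = ((z_{α} + z_β) / d)².
z_{α} + z_β = 1.645 + 0.674 = 2.319.
n = (2.319 / 0.92)² = 2.521² = 6.35.
Round up.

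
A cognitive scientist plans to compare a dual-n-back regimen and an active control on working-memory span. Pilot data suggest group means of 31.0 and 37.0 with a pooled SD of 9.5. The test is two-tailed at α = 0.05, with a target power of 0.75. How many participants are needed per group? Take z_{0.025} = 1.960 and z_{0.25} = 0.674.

n = 35 per group

Cohen's d = |M₁ − M₂| / SD_pooled = |31.0 − 37.0| / 9.5 = 6.0 / 9.5 = 0.632.
For two independent groups with equal n: n = 2·((z_{α/2} + z_β) / d)².
z_{α/2} + z_β = 1.960 + 0.674 = 2.634.
n = 2 × (2.634 / 0.632)² = 2 × 4.168² = 2 × 17.37 = 34.7.
Round up to the next whole participant.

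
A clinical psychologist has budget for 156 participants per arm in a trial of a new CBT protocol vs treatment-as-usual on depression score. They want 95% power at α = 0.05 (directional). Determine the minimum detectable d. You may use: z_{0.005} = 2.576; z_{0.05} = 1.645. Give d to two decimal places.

d_min ≈ 0.37

For two independent groups of n = 156 each: d_min = (z_{α} + z_β)·√(2/n).
z-sum = 1.645 + 1.645 = 3.290.
d_min = 3.290 × √(2/156) = 3.290 × 0.1132 = 0.373.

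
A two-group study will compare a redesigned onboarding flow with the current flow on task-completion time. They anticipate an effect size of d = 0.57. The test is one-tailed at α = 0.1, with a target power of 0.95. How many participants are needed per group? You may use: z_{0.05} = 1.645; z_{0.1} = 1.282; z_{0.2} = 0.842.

For two independent groups with equal n: n = 2·((z_{α} + z_β) / d)².
z_{α} + z_β = 1.282 + 1.645 = 2.927.
n = 2 × (2.927 / 0.57)² = 2 × 5.135² = 2 × 26.37 = 52.7.
Round up to the next whole participant.

n = 53 per group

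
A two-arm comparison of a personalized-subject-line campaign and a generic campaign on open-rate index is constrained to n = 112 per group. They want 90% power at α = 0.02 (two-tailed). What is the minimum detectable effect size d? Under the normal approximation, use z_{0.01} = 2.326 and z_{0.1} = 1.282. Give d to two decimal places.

For two independent groups of n = 112 each: d_min = (z_{α/2} + z_β)·√(2/n).
z-sum = 2.326 + 1.282 = 3.608.
d_min = 3.608 × √(2/112) = 3.608 × 0.1336 = 0.482.

d_min ≈ 0.48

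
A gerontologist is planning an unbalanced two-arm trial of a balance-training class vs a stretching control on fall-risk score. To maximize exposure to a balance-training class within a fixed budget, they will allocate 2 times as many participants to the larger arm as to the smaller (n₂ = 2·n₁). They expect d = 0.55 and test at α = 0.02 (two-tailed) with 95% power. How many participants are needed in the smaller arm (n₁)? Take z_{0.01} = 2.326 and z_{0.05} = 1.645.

With allocation ratio k = n₂/n₁ = 2, Var(x̄₁−x̄₂) = σ²(1/n₁ + 1/(k·n₁)) = σ²·(k+1)/(k·n₁).
So n₁ = (1 + 1/k)·((z_{α/2} + z_β)/d)² = 1.500 × (3.971/0.55)².
n₁ = 1.500 × 52.13 = 78.2.
Round up: n₁ = 79, giving n₂ = 2 × 79 = 158.

n₁ = 79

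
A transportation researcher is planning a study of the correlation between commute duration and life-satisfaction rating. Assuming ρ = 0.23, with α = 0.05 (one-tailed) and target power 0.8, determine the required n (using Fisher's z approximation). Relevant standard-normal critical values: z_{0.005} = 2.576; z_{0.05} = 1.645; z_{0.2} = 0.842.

Fisher's z: C = ½·ln((1+r)/(1−r)) = ½·ln(1.5974) = 0.2342.
n = ((z_{α} + z_β)/C)² + 3.
(1.645 + 0.842) / 0.2342 = 2.487 / 0.2342 = 10.619.
n = 10.619² + 3 = 112.77 + 3 = 115.8.
Round up.

n = 116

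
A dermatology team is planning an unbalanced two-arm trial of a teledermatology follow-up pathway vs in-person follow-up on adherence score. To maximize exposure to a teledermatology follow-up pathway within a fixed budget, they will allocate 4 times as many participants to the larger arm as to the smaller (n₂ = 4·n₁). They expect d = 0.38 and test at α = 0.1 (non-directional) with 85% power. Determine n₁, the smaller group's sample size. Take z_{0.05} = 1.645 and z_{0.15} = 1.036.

n₁ = 63

With allocation ratio k = n₂/n₁ = 4, Var(x̄₁−x̄₂) = σ²(1/n₁ + 1/(k·n₁)) = σ²·(k+1)/(k·n₁).
So n₁ = (1 + 1/k)·((z_{α/2} + z_β)/d)² = 1.250 × (2.681/0.38)².
n₁ = 1.250 × 49.78 = 62.2.
Round up: n₁ = 63, giving n₂ = 4 × 63 = 252.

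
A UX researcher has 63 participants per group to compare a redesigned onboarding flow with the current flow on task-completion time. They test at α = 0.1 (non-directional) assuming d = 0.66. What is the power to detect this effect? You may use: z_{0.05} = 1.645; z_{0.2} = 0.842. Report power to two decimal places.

power ≈ 0.98

For two equal groups, power = Φ(d·√(n/2) − z_{α/2}).
d·√(n/2) = 0.66 × √(63/2) = 0.66 × 5.612 = 3.704.
z_β = 3.704 − 1.645 = 2.059.
Power = Φ(2.059) = 0.980.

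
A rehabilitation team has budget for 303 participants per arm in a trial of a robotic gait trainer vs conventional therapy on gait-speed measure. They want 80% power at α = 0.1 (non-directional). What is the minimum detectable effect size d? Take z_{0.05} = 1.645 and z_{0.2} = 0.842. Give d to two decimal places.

d_min ≈ 0.20

For two independent groups of n = 303 each: d_min = (z_{α/2} + z_β)·√(2/n).
z-sum = 1.645 + 0.842 = 2.487.
d_min = 2.487 × √(2/303) = 2.487 × 0.0812 = 0.202.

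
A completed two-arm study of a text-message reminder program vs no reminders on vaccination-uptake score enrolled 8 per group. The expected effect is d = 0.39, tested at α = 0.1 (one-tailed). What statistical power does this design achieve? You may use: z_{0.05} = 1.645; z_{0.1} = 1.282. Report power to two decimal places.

power ≈ 0.31

For two equal groups, power = Φ(d·√(n/2) − z_{α}).
d·√(n/2) = 0.39 × √(8/2) = 0.39 × 2.000 = 0.780.
z_β = 0.780 − 1.282 = -0.502.
Power = Φ(-0.502) = 0.308.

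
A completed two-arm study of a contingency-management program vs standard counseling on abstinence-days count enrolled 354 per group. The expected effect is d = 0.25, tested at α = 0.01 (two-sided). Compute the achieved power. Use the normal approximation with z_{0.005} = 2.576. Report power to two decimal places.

power ≈ 0.77

For two equal groups, power = Φ(d·√(n/2) − z_{α/2}).
d·√(n/2) = 0.25 × √(354/2) = 0.25 × 13.304 = 3.326.
z_β = 3.326 − 2.576 = 0.750.
Power = Φ(0.750) = 0.773.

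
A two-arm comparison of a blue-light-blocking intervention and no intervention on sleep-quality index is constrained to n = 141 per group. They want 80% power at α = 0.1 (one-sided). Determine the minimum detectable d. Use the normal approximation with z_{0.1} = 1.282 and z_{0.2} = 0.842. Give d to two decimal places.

d_min ≈ 0.25

For two independent groups of n = 141 each: d_min = (z_{α} + z_β)·√(2/n).
z-sum = 1.282 + 0.842 = 2.124.
d_min = 2.124 × √(2/141) = 2.124 × 0.1191 = 0.253.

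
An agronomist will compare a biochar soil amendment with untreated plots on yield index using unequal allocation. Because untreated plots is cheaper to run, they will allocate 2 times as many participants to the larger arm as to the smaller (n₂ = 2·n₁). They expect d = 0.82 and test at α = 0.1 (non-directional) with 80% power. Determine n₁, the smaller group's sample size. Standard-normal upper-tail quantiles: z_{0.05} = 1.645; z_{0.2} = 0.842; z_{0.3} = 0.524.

n₁ = 14

With allocation ratio k = n₂/n₁ = 2, Var(x̄₁−x̄₂) = σ²(1/n₁ + 1/(k·n₁)) = σ²·(k+1)/(k·n₁).
So n₁ = (1 + 1/k)·((z_{α/2} + z_β)/d)² = 1.500 × (2.487/0.82)².
n₁ = 1.500 × 9.20 = 13.8.
Round up: n₁ = 14, giving n₂ = 2 × 14 = 28.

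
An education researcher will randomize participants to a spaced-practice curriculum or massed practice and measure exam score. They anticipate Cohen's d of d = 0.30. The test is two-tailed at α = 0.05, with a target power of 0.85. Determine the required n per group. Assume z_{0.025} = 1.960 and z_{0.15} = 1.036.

For two independent groups with equal n: n = 2·((z_{α/2} + z_β) / d)².
z_{α/2} + z_β = 1.960 + 1.036 = 2.996.
n = 2 × (2.996 / 0.30)² = 2 × 9.987² = 2 × 99.73 = 199.5.
Round up to the next whole participant.

n = 200 per group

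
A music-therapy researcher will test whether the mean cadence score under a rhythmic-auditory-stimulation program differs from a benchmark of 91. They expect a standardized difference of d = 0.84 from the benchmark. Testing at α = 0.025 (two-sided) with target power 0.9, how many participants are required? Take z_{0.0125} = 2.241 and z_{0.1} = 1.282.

n = 18

For a one-sample test: n = ((z_{α/2} + z_β) / d)².
z_{α/2} + z_β = 2.241 + 1.282 = 3.523.
n = (3.523 / 0.84)² = 4.194² = 17.59.
Round up.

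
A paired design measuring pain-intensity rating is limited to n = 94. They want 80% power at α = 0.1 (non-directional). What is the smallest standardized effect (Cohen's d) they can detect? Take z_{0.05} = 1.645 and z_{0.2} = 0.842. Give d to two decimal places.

For a single sample (or paired design) of n = 94: d_min = (z_{α/2} + z_β)/√n.
z-sum = 1.645 + 0.842 = 2.487.
d_min = 2.487 / √94 = 2.487 / 9.695 = 0.257.

d_min ≈ 0.26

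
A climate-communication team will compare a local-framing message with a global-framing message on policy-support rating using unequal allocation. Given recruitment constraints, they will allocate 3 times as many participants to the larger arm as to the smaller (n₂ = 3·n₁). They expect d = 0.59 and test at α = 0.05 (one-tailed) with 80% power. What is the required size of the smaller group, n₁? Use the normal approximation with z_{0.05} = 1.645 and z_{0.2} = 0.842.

n₁ = 24

With allocation ratio k = n₂/n₁ = 3, Var(x̄₁−x̄₂) = σ²(1/n₁ + 1/(k·n₁)) = σ²·(k+1)/(k·n₁).
So n₁ = (1 + 1/k)·((z_{α} + z_β)/d)² = 1.333 × (2.487/0.59)².
n₁ = 1.333 × 17.77 = 23.7.
Round up: n₁ = 24, giving n₂ = 3 × 24 = 72.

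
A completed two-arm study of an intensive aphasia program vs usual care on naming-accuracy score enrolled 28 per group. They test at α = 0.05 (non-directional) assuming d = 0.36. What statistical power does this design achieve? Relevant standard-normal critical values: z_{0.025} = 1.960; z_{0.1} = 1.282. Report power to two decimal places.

For two equal groups, power = Φ(d·√(n/2) − z_{α/2}).
d·√(n/2) = 0.36 × √(28/2) = 0.36 × 3.742 = 1.347.
z_β = 1.347 − 1.960 = -0.613.
Power = Φ(-0.613) = 0.270.

power ≈ 0.27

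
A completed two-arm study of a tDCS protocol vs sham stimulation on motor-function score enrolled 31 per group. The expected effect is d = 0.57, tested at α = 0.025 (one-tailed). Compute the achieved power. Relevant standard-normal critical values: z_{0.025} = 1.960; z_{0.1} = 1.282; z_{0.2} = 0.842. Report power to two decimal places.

power ≈ 0.61

For two equal groups, power = Φ(d·√(n/2) − z_{α}).
d·√(n/2) = 0.57 × √(31/2) = 0.57 × 3.937 = 2.244.
z_β = 2.244 − 1.960 = 0.284.
Power = Φ(0.284) = 0.612.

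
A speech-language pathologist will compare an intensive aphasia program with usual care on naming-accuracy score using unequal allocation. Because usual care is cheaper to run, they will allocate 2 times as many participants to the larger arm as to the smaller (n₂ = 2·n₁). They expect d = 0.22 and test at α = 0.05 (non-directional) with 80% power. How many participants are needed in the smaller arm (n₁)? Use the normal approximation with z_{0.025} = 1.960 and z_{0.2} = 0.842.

n₁ = 244

With allocation ratio k = n₂/n₁ = 2, Var(x̄₁−x̄₂) = σ²(1/n₁ + 1/(k·n₁)) = σ²·(k+1)/(k·n₁).
So n₁ = (1 + 1/k)·((z_{α/2} + z_β)/d)² = 1.500 × (2.802/0.22)².
n₁ = 1.500 × 162.21 = 243.3.
Round up: n₁ = 244, giving n₂ = 2 × 244 = 488.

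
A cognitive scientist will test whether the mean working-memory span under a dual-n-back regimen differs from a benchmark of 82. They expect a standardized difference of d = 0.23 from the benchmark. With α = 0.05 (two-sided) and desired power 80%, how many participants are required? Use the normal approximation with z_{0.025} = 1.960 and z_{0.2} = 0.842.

For a one-sample test: n = ((z_{α/2} + z_β) / d)².
z_{α/2} + z_β = 1.960 + 0.842 = 2.802.
n = (2.802 / 0.23)² = 12.183² = 148.42.
Round up.

n = 149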